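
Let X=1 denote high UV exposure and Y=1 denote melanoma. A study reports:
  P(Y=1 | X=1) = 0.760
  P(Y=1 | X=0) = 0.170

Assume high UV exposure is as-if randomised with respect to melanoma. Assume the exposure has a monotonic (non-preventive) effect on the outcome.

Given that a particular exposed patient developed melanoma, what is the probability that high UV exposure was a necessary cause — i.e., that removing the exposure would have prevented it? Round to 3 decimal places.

PN ≈ 0.776

Let p₁ = 0.76, p₀ = 0.17.
Under exogeneity and monotonicity, PN = (p₁ − p₀) / p₁.
PN = (0.76 − 0.17) / 0.76 = 0.59 / 0.76 ≈ 0.7763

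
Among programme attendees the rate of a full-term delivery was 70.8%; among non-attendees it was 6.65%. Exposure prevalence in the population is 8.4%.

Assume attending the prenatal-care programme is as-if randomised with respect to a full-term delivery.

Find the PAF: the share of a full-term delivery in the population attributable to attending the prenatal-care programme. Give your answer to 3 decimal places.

p₁ = 0.708, p₀ = 0.0665.
Overall risk P(Y=1) = π·p₁ + (1−π)·p₀ = 0.084×0.708 + 0.916×0.0665 = 0.12039.
Under exogeneity, PAF = [P(Y=1) − p₀] / P(Y=1).
PAF = (0.12039 − 0.0665) / 0.12039 ≈ 0.4476

PAF ≈ 0.448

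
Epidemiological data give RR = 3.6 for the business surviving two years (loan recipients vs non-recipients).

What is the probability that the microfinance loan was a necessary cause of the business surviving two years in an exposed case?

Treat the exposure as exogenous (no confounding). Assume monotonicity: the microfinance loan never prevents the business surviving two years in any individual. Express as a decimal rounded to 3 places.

Under exogeneity and monotonicity, PN = (RR − 1) / RR = 1 − 1/RR.
PN = (3.6 − 1) / 3.6 = 2.6 / 3.6 ≈ 0.7222

PN ≈ 0.722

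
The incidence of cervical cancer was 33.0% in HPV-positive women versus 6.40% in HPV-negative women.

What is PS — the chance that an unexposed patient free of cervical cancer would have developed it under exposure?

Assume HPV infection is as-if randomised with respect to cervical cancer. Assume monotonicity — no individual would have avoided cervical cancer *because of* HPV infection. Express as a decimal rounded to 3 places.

PS ≈ 0.284

p₁ = 0.33, p₀ = 0.064.
Under exogeneity and monotonicity, PS = (p₁ − p₀) / (1 − p₀).
PS = (0.33 − 0.064) / (1 − 0.064) = 0.266 / 0.936 ≈ 0.2842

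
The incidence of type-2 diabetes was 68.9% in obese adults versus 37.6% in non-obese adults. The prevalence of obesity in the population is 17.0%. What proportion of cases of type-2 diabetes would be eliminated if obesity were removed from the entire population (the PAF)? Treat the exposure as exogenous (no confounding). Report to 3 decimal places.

p₁ = 0.689, p₀ = 0.376.
Overall risk P(Y=1) = π·p₁ + (1−π)·p₀ = 0.17×0.689 + 0.83×0.376 = 0.42921.
Under exogeneity, PAF = [P(Y=1) − p₀] / P(Y=1).
PAF = (0.42921 − 0.376) / 0.42921 ≈ 0.1240

PAF ≈ 0.124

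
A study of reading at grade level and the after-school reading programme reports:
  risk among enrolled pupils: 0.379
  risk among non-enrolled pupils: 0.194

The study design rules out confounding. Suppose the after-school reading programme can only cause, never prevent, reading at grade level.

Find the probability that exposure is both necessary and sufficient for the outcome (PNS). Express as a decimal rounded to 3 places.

Let p₁ = 0.379, p₀ = 0.194.
Under exogeneity and monotonicity, PNS = p₁ − p₀.
PNS = 0.379 − 0.194 = 0.185

PNS ≈ 0.185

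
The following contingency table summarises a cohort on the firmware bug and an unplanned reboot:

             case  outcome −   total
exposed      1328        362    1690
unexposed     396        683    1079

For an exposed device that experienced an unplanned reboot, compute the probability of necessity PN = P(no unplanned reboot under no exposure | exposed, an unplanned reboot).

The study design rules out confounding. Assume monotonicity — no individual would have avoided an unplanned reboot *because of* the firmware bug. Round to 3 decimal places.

p₁ = P(outcome | exposed) = 1328/1690 = 0.7858
p₀ = P(outcome | unexposed) = 396/1079 = 0.36701
Under exogeneity and monotonicity, PN = (p₁ − p₀) / p₁.
PN = (0.7858 − 0.36701) / 0.7858 = 0.41879 / 0.7858 ≈ 0.5330

PN ≈ 0.533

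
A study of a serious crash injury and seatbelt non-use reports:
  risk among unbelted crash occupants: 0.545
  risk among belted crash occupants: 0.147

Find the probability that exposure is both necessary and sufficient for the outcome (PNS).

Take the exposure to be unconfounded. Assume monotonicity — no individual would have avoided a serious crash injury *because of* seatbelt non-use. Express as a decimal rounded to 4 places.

PNS ≈ 0.3980

Let p₁ = 0.545, p₀ = 0.147.
Under exogeneity and monotonicity, PNS = p₁ − p₀.
PNS = 0.545 − 0.147 = 0.398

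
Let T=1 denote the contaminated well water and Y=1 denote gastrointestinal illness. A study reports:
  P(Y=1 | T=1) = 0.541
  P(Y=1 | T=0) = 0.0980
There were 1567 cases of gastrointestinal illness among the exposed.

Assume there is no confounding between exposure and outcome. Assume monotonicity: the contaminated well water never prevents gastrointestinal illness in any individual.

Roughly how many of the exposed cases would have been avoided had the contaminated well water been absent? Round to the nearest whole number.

about 1283 cases

Let p₁ = 0.541, p₀ = 0.098.
PN = (p₁ − p₀)/p₁ = (0.541 − 0.098) / 0.541 ≈ 0.81885.
Attributable cases ≈ PN × (exposed cases) = 0.81885 × 1567 ≈ 1283.14.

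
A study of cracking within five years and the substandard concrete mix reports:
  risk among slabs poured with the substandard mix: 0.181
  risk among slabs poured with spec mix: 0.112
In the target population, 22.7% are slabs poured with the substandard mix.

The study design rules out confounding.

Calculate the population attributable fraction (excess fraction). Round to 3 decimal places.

PAF ≈ 0.123

Let p₁ = 0.181, p₀ = 0.112.
Overall risk P(Y=1) = π·p₁ + (1−π)·p₀ = 0.227×0.181 + 0.773×0.112 = 0.12766.
Under exogeneity, PAF = [P(Y=1) − p₀] / P(Y=1).
PAF = (0.12766 − 0.112) / 0.12766 ≈ 0.1227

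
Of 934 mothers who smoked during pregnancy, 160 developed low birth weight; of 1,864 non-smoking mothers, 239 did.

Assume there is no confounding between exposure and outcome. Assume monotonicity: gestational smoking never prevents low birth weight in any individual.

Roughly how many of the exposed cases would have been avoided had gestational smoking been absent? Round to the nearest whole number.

about 40 cases

p₁ = P(outcome | exposed) = 160/934 = 0.17131
p₀ = P(outcome | unexposed) = 239/1864 = 0.12822
PN = (p₁ − p₀)/p₁ = (0.17131 − 0.12822) / 0.17131 ≈ 0.25152.
Attributable cases ≈ PN × (exposed cases) = 0.25152 × 160 ≈ 40.24.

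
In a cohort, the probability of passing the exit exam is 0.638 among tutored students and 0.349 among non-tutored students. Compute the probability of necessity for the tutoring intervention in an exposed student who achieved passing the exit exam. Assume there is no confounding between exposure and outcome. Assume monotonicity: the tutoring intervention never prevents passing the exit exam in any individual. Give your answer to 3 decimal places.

PN ≈ 0.453

Let p₁ = 0.638, p₀ = 0.349.
Under exogeneity and monotonicity, PN = (p₁ − p₀) / p₁.
PN = (0.638 − 0.349) / 0.638 = 0.289 / 0.638 ≈ 0.4530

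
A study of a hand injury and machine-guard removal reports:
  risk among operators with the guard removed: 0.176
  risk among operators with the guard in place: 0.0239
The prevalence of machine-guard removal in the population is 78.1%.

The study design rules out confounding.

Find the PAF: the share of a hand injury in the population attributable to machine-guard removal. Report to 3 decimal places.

PAF ≈ 0.833

Let p₁ = 0.176, p₀ = 0.0239.
Overall risk P(Y=1) = π·p₁ + (1−π)·p₀ = 0.781×0.176 + 0.219×0.0239 = 0.14269.
Under exogeneity, PAF = [P(Y=1) − p₀] / P(Y=1).
PAF = (0.14269 − 0.0239) / 0.14269 ≈ 0.8325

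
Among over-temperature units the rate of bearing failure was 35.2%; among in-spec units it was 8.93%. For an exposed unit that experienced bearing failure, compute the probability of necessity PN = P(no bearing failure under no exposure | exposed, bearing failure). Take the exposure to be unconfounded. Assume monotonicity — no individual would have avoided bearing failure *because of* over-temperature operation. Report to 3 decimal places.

p₁ = 0.352, p₀ = 0.0893.
Under exogeneity and monotonicity, PN = (p₁ − p₀) / p₁.
PN = (0.352 − 0.0893) / 0.352 = 0.2627 / 0.352 ≈ 0.7463

PN ≈ 0.746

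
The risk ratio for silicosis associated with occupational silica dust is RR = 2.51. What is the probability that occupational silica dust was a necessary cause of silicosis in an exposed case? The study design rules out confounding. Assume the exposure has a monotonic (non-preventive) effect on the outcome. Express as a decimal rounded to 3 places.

Under exogeneity and monotonicity, PN = (RR − 1) / RR = 1 − 1/RR.
PN = (2.51 − 1) / 2.51 = 1.51 / 2.51 ≈ 0.6016

PN ≈ 0.602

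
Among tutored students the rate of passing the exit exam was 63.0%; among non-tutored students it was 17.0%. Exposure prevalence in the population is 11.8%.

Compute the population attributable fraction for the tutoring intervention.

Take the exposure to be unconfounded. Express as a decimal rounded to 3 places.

p₁ = 0.63, p₀ = 0.17.
Overall risk P(Y=1) = π·p₁ + (1−π)·p₀ = 0.118×0.63 + 0.882×0.17 = 0.22428.
Under exogeneity, PAF = [P(Y=1) − p₀] / P(Y=1).
PAF = (0.22428 − 0.17) / 0.22428 ≈ 0.2420

PAF ≈ 0.242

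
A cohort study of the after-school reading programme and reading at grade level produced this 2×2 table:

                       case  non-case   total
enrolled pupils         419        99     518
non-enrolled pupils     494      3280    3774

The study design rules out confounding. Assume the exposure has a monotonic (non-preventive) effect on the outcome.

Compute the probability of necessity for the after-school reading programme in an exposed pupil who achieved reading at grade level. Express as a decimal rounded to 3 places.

PN ≈ 0.838

p₁ = P(outcome | exposed) = 419/518 = 0.80888
p₀ = P(outcome | unexposed) = 494/3774 = 0.1309
Under exogeneity and monotonicity, PN = (p₁ − p₀) / p₁.
PN = (0.80888 − 0.1309) / 0.80888 = 0.67798 / 0.80888 ≈ 0.8382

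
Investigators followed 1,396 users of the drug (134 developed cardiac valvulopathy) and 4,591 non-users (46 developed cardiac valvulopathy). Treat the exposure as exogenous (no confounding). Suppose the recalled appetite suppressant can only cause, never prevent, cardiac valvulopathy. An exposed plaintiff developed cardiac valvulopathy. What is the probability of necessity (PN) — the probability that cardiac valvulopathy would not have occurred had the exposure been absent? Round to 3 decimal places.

p₁ = P(outcome | exposed) = 134/1396 = 0.095989
p₀ = P(outcome | unexposed) = 46/4591 = 0.01002
Under exogeneity and monotonicity, PN = (p₁ − p₀) / p₁.
PN = (0.095989 − 0.01002) / 0.095989 = 0.085969 / 0.095989 ≈ 0.8956

PN ≈ 0.896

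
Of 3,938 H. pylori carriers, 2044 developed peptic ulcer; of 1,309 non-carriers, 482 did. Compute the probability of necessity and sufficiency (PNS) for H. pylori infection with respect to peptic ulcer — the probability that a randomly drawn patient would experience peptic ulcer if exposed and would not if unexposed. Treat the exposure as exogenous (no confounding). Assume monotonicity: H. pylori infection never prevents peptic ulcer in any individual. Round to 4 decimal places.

PNS ≈ 0.1508

p₁ = P(outcome | exposed) = 2044/3938 = 0.51905
p₀ = P(outcome | unexposed) = 482/1309 = 0.36822
Under exogeneity and monotonicity, PNS = p₁ − p₀.
PNS = 0.51905 − 0.36822 = 0.15083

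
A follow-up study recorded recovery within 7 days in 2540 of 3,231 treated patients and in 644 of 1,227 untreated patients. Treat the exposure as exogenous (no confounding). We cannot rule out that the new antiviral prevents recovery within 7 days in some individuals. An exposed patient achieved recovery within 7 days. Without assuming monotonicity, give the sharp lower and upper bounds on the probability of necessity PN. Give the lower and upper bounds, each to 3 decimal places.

p₁ = P(outcome | exposed) = 2540/3231 = 0.78613
p₀ = P(outcome | unexposed) = 644/1227 = 0.52486
Under exogeneity alone the bounds on PN are max{0,(p₁−p₀)/p₁} ≤ PN ≤ min{1,(1−p₀)/p₁}.
  lower = (p₁ − p₀)/p₁ = 0.26128 / 0.78613 ≈ 0.3324
  upper = min{1, (1 − p₀)/p₁} = 0.47514 / 0.78613 ≈ 0.6044

0.332 ≤ PN ≤ 0.604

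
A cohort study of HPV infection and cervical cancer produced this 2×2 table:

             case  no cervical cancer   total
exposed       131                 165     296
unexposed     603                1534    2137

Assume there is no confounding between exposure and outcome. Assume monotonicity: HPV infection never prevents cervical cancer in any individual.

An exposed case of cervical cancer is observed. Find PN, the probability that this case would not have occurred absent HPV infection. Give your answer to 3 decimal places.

p₁ = P(outcome | exposed) = 131/296 = 0.44257
p₀ = P(outcome | unexposed) = 603/2137 = 0.28217
Under exogeneity and monotonicity, PN = (p₁ − p₀)/p₁.
PN = (0.44257 − 0.28217) / 0.44257 ≈ 0.3624

PN ≈ 0.362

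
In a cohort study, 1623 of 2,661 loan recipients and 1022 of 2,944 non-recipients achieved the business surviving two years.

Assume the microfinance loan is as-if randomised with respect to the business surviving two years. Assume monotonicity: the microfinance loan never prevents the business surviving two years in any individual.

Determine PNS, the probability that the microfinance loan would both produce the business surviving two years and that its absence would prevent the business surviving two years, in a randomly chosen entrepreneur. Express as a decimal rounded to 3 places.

PNS ≈ 0.263

p₁ = P(outcome | exposed) = 1623/2661 = 0.60992
p₀ = P(outcome | unexposed) = 1022/2944 = 0.34715
Under exogeneity and monotonicity, PNS = p₁ − p₀.
PNS = 0.60992 − 0.34715 = 0.26277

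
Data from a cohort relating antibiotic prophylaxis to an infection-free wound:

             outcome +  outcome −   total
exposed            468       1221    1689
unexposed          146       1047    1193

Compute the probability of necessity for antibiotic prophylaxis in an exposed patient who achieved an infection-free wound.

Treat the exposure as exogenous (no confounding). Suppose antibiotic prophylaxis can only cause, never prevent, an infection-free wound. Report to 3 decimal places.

p₁ = P(outcome | exposed) = 468/1689 = 0.27709
p₀ = P(outcome | unexposed) = 146/1193 = 0.12238
Under exogeneity and monotonicity, PN = (p₁ − p₀) / p₁.
PN = (0.27709 − 0.12238) / 0.27709 = 0.15471 / 0.27709 ≈ 0.5583

PN ≈ 0.558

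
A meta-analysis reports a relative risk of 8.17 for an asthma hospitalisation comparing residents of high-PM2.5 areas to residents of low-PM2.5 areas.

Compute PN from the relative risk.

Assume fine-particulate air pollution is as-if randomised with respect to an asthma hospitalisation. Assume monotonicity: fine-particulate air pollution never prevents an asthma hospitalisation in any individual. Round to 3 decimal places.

PN ≈ 0.878

Under exogeneity and monotonicity, PN = (RR − 1) / RR = 1 − 1/RR.
PN = (8.17 − 1) / 8.17 = 7.17 / 8.17 ≈ 0.8776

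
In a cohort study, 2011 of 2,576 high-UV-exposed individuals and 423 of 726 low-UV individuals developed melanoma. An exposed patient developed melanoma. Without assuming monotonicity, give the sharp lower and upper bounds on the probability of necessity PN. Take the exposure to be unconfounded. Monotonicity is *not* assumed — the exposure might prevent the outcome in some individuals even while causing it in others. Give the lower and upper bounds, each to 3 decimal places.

p₁ = P(outcome | exposed) = 2011/2576 = 0.78067
p₀ = P(outcome | unexposed) = 423/726 = 0.58264
Under exogeneity alone the bounds on PN are max{0,(p₁−p₀)/p₁} ≤ PN ≤ min{1,(1−p₀)/p₁}.
  lower = (p₁ − p₀)/p₁ = 0.19802 / 0.78067 ≈ 0.2537
  upper = min{1, (1 − p₀)/p₁} = 0.41736 / 0.78067 ≈ 0.5346

0.254 ≤ PN ≤ 0.535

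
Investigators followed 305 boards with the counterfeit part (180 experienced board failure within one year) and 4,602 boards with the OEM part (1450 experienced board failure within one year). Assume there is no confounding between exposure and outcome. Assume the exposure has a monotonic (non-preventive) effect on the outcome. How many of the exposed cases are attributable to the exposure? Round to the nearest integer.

p₁ = P(outcome | exposed) = 180/305 = 0.59016
p₀ = P(outcome | unexposed) = 1450/4602 = 0.31508
PN = (p₁ − p₀)/p₁ = (0.59016 − 0.31508) / 0.59016 ≈ 0.46611.
Attributable cases ≈ PN × (exposed cases) = 0.46611 × 180 ≈ 83.90.

about 84 cases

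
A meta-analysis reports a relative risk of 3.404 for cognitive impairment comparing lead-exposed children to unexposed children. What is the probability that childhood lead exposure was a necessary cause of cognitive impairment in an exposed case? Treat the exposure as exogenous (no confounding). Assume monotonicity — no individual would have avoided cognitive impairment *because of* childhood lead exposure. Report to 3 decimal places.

Under exogeneity and monotonicity, PN = (RR − 1) / RR = 1 − 1/RR.
PN = (3.404 − 1) / 3.404 = 2.404 / 3.404 ≈ 0.7062

PN ≈ 0.706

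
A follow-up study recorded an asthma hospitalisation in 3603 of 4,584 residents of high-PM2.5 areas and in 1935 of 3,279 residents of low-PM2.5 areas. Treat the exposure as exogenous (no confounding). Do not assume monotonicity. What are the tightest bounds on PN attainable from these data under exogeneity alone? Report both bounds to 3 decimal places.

0.249 ≤ PN ≤ 0.521

p₁ = P(outcome | exposed) = 3603/4584 = 0.78599
p₀ = P(outcome | unexposed) = 1935/3279 = 0.59012
Under exogeneity alone the bounds on PN are max{0,(p₁−p₀)/p₁} ≤ PN ≤ min{1,(1−p₀)/p₁}.
  lower = (p₁ − p₀)/p₁ = 0.19588 / 0.78599 ≈ 0.2492
  upper = min{1, (1 − p₀)/p₁} = 0.40988 / 0.78599 ≈ 0.5215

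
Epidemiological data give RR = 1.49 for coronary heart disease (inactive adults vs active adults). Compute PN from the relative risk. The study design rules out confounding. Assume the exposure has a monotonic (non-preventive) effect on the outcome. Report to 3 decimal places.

PN ≈ 0.329

Under exogeneity and monotonicity, PN = (RR − 1) / RR = 1 − 1/RR.
PN = (1.49 − 1) / 1.49 = 0.49 / 1.49 ≈ 0.3289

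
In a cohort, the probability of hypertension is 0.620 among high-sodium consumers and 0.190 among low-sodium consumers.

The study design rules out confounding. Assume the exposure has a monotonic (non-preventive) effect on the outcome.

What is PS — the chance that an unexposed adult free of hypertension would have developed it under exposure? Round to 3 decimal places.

Let p₁ = 0.62, p₀ = 0.19.
Under exogeneity and monotonicity, PS = (p₁ − p₀) / (1 − p₀).
PS = (0.62 − 0.19) / (1 − 0.19) = 0.43 / 0.81 ≈ 0.5309

PS ≈ 0.531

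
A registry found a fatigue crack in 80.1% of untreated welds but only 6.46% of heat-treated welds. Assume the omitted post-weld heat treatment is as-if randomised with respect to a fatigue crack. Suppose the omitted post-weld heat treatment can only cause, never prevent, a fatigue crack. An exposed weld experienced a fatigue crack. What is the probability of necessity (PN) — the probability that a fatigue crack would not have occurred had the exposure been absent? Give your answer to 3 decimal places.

PN ≈ 0.919

p₁ = 0.801, p₀ = 0.0646.
Under exogeneity and monotonicity, PN = (p₁ − p₀) / p₁.
PN = (0.801 − 0.0646) / 0.801 = 0.7364 / 0.801 ≈ 0.9194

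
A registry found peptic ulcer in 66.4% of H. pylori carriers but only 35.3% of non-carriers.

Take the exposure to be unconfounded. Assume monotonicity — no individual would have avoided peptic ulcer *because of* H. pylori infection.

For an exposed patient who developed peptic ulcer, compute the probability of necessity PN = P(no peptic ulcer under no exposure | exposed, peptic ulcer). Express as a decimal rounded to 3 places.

PN ≈ 0.468

p₁ = 0.664, p₀ = 0.353.
Under exogeneity and monotonicity, PN = (p₁ − p₀) / p₁.
PN = (0.664 − 0.353) / 0.664 = 0.311 / 0.664 ≈ 0.4684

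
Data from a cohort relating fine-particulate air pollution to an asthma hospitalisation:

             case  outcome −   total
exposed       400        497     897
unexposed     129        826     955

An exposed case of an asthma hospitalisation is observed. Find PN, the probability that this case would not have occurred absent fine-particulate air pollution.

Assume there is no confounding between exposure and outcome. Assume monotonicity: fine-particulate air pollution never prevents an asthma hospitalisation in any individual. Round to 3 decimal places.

p₁ = P(outcome | exposed) = 400/897 = 0.44593
p₀ = P(outcome | unexposed) = 129/955 = 0.13508
Under exogeneity and monotonicity, PN = (p₁ − p₀)/p₁.
PN = (0.44593 − 0.13508) / 0.44593 ≈ 0.6971

PN ≈ 0.697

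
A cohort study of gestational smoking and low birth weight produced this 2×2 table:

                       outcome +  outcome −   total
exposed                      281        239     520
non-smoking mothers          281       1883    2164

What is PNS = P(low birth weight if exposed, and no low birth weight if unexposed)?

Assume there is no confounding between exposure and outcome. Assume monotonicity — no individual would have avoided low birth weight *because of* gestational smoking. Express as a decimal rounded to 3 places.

PNS ≈ 0.411

p₁ = P(outcome | exposed) = 281/520 = 0.54038
p₀ = P(outcome | unexposed) = 281/2164 = 0.12985
Under exogeneity and monotonicity, PNS = p₁ − p₀.
PNS = 0.54038 − 0.12985 = 0.41053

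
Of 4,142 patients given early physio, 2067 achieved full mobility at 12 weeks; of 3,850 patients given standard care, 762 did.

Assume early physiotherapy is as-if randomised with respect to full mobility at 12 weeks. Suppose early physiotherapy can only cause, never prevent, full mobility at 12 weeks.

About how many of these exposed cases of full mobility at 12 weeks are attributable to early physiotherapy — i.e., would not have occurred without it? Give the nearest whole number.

about 1247 cases

p₁ = P(outcome | exposed) = 2067/4142 = 0.49903
p₀ = P(outcome | unexposed) = 762/3850 = 0.19792
PN = (p₁ − p₀)/p₁ = (0.49903 − 0.19792) / 0.49903 ≈ 0.60339.
Attributable cases ≈ PN × (exposed cases) = 0.60339 × 2067 ≈ 1247.21.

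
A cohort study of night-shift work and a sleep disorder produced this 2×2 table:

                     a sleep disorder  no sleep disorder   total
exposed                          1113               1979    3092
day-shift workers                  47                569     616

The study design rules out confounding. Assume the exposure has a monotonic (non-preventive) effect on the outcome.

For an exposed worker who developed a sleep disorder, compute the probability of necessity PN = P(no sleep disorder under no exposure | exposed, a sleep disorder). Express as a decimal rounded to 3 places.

PN ≈ 0.788

p₁ = P(outcome | exposed) = 1113/3092 = 0.35996
p₀ = P(outcome | unexposed) = 47/616 = 0.076299
Under exogeneity and monotonicity, PN = (p₁ − p₀)/p₁.
PN = (0.35996 − 0.076299) / 0.35996 ≈ 0.7880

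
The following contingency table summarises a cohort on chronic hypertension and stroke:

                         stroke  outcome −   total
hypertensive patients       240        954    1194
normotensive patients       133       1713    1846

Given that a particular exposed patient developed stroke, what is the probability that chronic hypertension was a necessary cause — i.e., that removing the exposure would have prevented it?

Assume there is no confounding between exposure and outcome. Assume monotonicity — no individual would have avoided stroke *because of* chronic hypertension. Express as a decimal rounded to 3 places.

PN ≈ 0.642

p₁ = P(outcome | exposed) = 240/1194 = 0.20101
p₀ = P(outcome | unexposed) = 133/1846 = 0.072048
Under exogeneity and monotonicity, PN = (p₁ − p₀)/p₁.
PN = (0.20101 − 0.072048) / 0.20101 ≈ 0.6416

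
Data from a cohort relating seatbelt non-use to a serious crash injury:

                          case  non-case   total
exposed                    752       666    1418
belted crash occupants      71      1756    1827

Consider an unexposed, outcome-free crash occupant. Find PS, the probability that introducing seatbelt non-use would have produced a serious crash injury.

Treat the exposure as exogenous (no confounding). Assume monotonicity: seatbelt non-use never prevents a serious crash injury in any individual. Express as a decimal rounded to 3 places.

PS ≈ 0.511

p₁ = P(outcome | exposed) = 752/1418 = 0.53032
p₀ = P(outcome | unexposed) = 71/1827 = 0.038862
Under exogeneity and monotonicity, PS = (p₁ − p₀)/(1 − p₀).
PS = (0.53032 − 0.038862) / 0.96114 ≈ 0.5113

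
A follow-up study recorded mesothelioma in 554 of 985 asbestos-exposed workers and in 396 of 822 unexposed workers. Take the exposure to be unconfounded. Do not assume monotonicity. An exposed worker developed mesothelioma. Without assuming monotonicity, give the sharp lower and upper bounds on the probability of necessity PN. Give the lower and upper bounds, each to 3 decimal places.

0.143 ≤ PN ≤ 0.921

p₁ = P(outcome | exposed) = 554/985 = 0.56244
p₀ = P(outcome | unexposed) = 396/822 = 0.48175
Under exogeneity alone the bounds on PN are max{0,(p₁−p₀)/p₁} ≤ PN ≤ min{1,(1−p₀)/p₁}.
  lower = (p₁ − p₀)/p₁ = 0.080685 / 0.56244 ≈ 0.1435
  upper = min{1, (1 − p₀)/p₁} = 0.51825 / 0.56244 ≈ 0.9214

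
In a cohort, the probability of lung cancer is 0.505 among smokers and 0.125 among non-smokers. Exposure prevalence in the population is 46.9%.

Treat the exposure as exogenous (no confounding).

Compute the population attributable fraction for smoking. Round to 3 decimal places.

PAF ≈ 0.588

Let p₁ = 0.505, p₀ = 0.125.
Overall risk P(Y=1) = π·p₁ + (1−π)·p₀ = 0.469×0.505 + 0.531×0.125 = 0.30322.
Under exogeneity, PAF = [P(Y=1) − p₀] / P(Y=1).
PAF = (0.30322 − 0.125) / 0.30322 ≈ 0.5878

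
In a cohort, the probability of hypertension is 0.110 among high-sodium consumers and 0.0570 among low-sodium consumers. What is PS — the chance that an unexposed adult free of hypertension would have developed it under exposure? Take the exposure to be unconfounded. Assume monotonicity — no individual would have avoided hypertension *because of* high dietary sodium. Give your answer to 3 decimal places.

Let p₁ = 0.11, p₀ = 0.057.
Under exogeneity and monotonicity, PS = (p₁ − p₀) / (1 − p₀).
PS = (0.11 − 0.057) / (1 − 0.057) = 0.053 / 0.943 ≈ 0.0562

PS ≈ 0.056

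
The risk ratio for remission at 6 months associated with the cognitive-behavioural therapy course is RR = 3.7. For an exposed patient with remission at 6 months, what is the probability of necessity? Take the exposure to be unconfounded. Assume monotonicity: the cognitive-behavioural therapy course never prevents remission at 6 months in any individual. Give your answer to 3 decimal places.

Under exogeneity and monotonicity, PN = (RR − 1) / RR = 1 − 1/RR.
PN = (3.7 − 1) / 3.7 = 2.7 / 3.7 ≈ 0.7297

PN ≈ 0.730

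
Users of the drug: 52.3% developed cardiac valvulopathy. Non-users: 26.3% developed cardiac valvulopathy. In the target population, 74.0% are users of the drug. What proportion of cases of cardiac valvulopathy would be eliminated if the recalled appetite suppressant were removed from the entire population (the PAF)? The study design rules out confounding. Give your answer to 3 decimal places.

p₁ = 0.523, p₀ = 0.263.
Overall risk P(Y=1) = π·p₁ + (1−π)·p₀ = 0.74×0.523 + 0.26×0.263 = 0.4554.
Under exogeneity, PAF = [P(Y=1) − p₀] / P(Y=1).
PAF = (0.4554 − 0.263) / 0.4554 ≈ 0.4225

PAF ≈ 0.422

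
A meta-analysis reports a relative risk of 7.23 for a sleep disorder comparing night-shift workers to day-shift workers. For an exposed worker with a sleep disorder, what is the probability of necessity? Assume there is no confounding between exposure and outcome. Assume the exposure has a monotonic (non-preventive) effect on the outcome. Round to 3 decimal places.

PN ≈ 0.862

Under exogeneity and monotonicity, PN = (RR − 1) / RR = 1 − 1/RR.
PN = (7.23 − 1) / 7.23 = 6.23 / 7.23 ≈ 0.8617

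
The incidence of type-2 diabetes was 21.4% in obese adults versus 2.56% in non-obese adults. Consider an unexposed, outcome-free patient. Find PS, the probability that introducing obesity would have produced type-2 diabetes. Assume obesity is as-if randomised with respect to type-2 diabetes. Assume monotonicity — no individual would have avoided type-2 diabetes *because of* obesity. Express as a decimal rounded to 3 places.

p₁ = 0.214, p₀ = 0.0256.
Under exogeneity and monotonicity, PS = (p₁ − p₀) / (1 − p₀).
PS = (0.214 − 0.0256) / (1 − 0.0256) = 0.1884 / 0.9744 ≈ 0.1933

PS ≈ 0.193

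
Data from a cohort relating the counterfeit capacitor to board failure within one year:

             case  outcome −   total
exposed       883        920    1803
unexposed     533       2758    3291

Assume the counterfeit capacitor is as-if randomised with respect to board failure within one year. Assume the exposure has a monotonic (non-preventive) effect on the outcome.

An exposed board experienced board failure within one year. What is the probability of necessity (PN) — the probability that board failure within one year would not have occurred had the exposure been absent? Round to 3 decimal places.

PN ≈ 0.669

p₁ = P(outcome | exposed) = 883/1803 = 0.48974
p₀ = P(outcome | unexposed) = 533/3291 = 0.16196
Under exogeneity and monotonicity, PN = (p₁ − p₀) / p₁.
PN = (0.48974 − 0.16196) / 0.48974 = 0.32778 / 0.48974 ≈ 0.6693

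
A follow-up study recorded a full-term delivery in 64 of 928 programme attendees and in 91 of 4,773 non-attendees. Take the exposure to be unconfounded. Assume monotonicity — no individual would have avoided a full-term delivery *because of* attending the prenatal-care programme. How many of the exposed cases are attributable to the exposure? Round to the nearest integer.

about 46 cases

p₁ = P(outcome | exposed) = 64/928 = 0.068966
p₀ = P(outcome | unexposed) = 91/4773 = 0.019066
PN = (p₁ − p₀)/p₁ = (0.068966 − 0.019066) / 0.068966 ≈ 0.72355.
Attributable cases ≈ PN × (exposed cases) = 0.72355 × 64 ≈ 46.31.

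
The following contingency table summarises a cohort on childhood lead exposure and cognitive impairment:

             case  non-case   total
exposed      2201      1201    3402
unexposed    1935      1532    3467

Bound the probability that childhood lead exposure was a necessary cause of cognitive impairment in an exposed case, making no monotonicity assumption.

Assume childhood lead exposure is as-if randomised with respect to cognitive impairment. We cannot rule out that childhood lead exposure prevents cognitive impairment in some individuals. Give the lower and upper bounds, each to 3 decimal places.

0.137 ≤ PN ≤ 0.683

p₁ = P(outcome | exposed) = 2201/3402 = 0.64697
p₀ = P(outcome | unexposed) = 1935/3467 = 0.55812
Under exogeneity alone the bounds on PN are max{0,(p₁−p₀)/p₁} ≤ PN ≤ min{1,(1−p₀)/p₁}.
  lower = (p₁ − p₀)/p₁ = 0.088853 / 0.64697 ≈ 0.1373
  upper = min{1, (1 − p₀)/p₁} = 0.44188 / 0.64697 ≈ 0.6830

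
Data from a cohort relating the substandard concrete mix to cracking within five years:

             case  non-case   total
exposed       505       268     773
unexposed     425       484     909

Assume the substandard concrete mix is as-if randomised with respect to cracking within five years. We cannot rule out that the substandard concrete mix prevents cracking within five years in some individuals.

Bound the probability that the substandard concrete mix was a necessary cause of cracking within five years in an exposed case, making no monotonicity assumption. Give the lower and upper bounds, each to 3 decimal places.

p₁ = P(outcome | exposed) = 505/773 = 0.6533
p₀ = P(outcome | unexposed) = 425/909 = 0.46755
Under exogeneity alone the bounds on PN are max{0,(p₁−p₀)/p₁} ≤ PN ≤ min{1,(1−p₀)/p₁}.
  lower = (p₁ − p₀)/p₁ = 0.18575 / 0.6533 ≈ 0.2843
  upper = min{1, (1 − p₀)/p₁} = 0.53245 / 0.6533 ≈ 0.8150

0.284 ≤ PN ≤ 0.815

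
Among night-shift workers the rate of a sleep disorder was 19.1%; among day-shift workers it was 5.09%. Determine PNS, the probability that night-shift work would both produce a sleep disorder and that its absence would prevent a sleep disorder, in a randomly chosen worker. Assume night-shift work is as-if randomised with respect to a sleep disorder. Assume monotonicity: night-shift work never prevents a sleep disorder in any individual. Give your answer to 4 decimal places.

p₁ = 0.191, p₀ = 0.0509.
Under exogeneity and monotonicity, PNS = p₁ − p₀.
PNS = 0.191 − 0.0509 = 0.1401

PNS ≈ 0.1401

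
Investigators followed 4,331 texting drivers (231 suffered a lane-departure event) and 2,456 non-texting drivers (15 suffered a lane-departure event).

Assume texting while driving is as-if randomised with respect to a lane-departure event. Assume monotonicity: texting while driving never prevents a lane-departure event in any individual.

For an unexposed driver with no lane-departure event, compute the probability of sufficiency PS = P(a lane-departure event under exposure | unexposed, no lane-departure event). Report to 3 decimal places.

p₁ = P(outcome | exposed) = 231/4331 = 0.053336
p₀ = P(outcome | unexposed) = 15/2456 = 0.0061075
Under exogeneity and monotonicity, PS = (p₁ − p₀) / (1 − p₀).
PS = (0.053336 − 0.0061075) / (1 − 0.0061075) = 0.047229 / 0.99389 ≈ 0.0475

PS ≈ 0.048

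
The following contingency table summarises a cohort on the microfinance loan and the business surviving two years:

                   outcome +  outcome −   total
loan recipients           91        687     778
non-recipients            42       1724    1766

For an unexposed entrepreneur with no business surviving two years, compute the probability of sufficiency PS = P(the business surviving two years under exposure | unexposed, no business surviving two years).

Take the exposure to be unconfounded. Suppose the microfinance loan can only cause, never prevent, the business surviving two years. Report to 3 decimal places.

p₁ = P(outcome | exposed) = 91/778 = 0.11697
p₀ = P(outcome | unexposed) = 42/1766 = 0.023783
Under exogeneity and monotonicity, PS = (p₁ − p₀) / (1 − p₀).
PS = (0.11697 − 0.023783) / (1 − 0.023783) = 0.093184 / 0.97622 ≈ 0.0955

PS ≈ 0.095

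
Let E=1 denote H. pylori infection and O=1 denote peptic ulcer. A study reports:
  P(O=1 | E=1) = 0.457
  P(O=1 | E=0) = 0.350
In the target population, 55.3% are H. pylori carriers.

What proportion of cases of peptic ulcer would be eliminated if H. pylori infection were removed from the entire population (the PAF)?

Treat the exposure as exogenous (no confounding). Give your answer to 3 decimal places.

Let p₁ = 0.457, p₀ = 0.35.
Overall risk P(Y=1) = π·p₁ + (1−π)·p₀ = 0.553×0.457 + 0.447×0.35 = 0.40917.
Under exogeneity, PAF = [P(Y=1) − p₀] / P(Y=1).
PAF = (0.40917 − 0.35) / 0.40917 ≈ 0.1446

PAF ≈ 0.145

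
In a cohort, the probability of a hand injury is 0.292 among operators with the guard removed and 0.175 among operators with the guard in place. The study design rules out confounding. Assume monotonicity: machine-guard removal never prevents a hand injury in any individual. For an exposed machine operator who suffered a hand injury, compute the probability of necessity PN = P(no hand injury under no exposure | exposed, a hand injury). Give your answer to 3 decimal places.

PN ≈ 0.401

Let p₁ = 0.292, p₀ = 0.175.
Under exogeneity and monotonicity, PN = (p₁ − p₀) / p₁.
PN = (0.292 − 0.175) / 0.292 = 0.117 / 0.292 ≈ 0.4007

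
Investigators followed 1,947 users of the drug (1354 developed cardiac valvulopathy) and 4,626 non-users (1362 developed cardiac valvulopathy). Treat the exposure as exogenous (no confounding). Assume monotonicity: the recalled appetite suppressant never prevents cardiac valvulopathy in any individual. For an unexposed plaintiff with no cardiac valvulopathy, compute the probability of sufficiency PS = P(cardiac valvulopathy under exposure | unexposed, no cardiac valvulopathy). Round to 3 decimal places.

p₁ = P(outcome | exposed) = 1354/1947 = 0.69543
p₀ = P(outcome | unexposed) = 1362/4626 = 0.29442
Under exogeneity and monotonicity, PS = (p₁ − p₀) / (1 − p₀).
PS = (0.69543 − 0.29442) / (1 − 0.29442) = 0.40101 / 0.70558 ≈ 0.5683

PS ≈ 0.568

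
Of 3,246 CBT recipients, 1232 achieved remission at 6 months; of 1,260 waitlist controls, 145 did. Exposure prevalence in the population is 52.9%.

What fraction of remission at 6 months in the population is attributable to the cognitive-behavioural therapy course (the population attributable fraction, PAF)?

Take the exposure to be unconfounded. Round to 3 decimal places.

PAF ≈ 0.549

p₁ = P(outcome | exposed) = 1232/3246 = 0.37954
p₀ = P(outcome | unexposed) = 145/1260 = 0.11508
Overall risk P(Y=1) = π·p₁ + (1−π)·p₀ = 0.529×0.37954 + 0.471×0.11508 = 0.25498.
Under exogeneity, PAF = [P(Y=1) − p₀] / P(Y=1).
PAF = (0.25498 − 0.11508) / 0.25498 ≈ 0.5487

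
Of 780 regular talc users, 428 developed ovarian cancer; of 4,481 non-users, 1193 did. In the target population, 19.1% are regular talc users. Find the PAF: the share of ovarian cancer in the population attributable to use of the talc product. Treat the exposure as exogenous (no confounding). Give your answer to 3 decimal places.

p₁ = P(outcome | exposed) = 428/780 = 0.54872
p₀ = P(outcome | unexposed) = 1193/4481 = 0.26624
Overall risk P(Y=1) = π·p₁ + (1−π)·p₀ = 0.191×0.54872 + 0.809×0.26624 = 0.32019.
Under exogeneity, PAF = [P(Y=1) − p₀] / P(Y=1).
PAF = (0.32019 − 0.26624) / 0.32019 ≈ 0.1685

PAF ≈ 0.169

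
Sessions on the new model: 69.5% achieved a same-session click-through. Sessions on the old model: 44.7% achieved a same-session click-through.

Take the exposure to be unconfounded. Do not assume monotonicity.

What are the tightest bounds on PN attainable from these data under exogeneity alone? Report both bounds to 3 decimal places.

p₁ = 0.695, p₀ = 0.447.
Under exogeneity alone the bounds on PN are max{0,(p₁−p₀)/p₁} ≤ PN ≤ min{1,(1−p₀)/p₁}.
  lower = (p₁ − p₀)/p₁ = 0.248 / 0.695 ≈ 0.3568
  upper = min{1, (1 − p₀)/p₁} = 0.553 / 0.695 ≈ 0.7957

0.357 ≤ PN ≤ 0.796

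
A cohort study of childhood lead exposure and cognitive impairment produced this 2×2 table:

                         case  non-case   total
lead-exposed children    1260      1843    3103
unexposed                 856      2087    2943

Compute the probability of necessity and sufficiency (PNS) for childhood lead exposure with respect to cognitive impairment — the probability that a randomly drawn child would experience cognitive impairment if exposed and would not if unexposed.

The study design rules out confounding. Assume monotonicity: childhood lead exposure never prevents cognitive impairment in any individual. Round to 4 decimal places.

PNS ≈ 0.1152

p₁ = P(outcome | exposed) = 1260/3103 = 0.40606
p₀ = P(outcome | unexposed) = 856/2943 = 0.29086
Under exogeneity and monotonicity, PNS = p₁ − p₀.
PNS = 0.40606 − 0.29086 = 0.1152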